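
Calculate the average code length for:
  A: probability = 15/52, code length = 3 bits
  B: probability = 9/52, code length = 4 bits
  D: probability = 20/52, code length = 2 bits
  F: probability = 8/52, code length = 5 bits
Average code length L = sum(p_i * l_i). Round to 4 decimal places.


Weighted contributions p_i * l_i:
  A: (15/52) * 3 = 45/52
  B: (9/52) * 4 = 36/52
  D: (20/52) * 2 = 40/52
  F: (8/52) * 5 = 40/52
Sum = (45 + 36 + 40 + 40)/52 = 161/52

L = 161/52 = 3.0962 bits/symbol


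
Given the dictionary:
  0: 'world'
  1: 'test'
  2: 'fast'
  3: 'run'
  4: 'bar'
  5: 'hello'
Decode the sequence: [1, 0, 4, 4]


Look up each index in the dictionary:
  1 -> 'test'
  0 -> 'world'
  4 -> 'bar'
  4 -> 'bar'

Decoded: "test world bar bar"


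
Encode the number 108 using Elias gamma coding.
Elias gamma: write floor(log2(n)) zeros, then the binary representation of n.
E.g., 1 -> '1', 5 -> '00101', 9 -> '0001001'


num_bits = floor(log2(108)) + 1 = 7
leading_zeros = num_bits - 1 = 6
binary(108) = 1101100

Elias gamma(108) = '000000' + '1101100' = 0000001101100 (13 bits)


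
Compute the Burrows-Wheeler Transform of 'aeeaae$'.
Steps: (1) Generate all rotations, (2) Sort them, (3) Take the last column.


Rotations (sorted):
  0: $aeeaae -> last char: e
  1: aae$aee -> last char: e
  2: ae$aeea -> last char: a
  3: aeeaae$ -> last char: $
  4: e$aeeaa -> last char: a
  5: eaae$ae -> last char: e
  6: eeaae$a -> last char: a


BWT = eea$aea


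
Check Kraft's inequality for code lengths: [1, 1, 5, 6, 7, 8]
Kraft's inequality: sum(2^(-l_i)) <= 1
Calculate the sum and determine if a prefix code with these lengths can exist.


Sum = 2^(-1) + 2^(-1) + 2^(-5) + 2^(-6) + 2^(-7) + 2^(-8)
    = 0.5 + 0.5 + 0.03125 + 0.015625 + 0.0078125 + 0.00390625
    = 271/256 = 1.05859375
Since 1.05859375 > 1, Kraft's inequality is NOT satisfied.
A prefix code with these lengths CANNOT exist.

Kraft sum = 1.05859375. Not satisfied.


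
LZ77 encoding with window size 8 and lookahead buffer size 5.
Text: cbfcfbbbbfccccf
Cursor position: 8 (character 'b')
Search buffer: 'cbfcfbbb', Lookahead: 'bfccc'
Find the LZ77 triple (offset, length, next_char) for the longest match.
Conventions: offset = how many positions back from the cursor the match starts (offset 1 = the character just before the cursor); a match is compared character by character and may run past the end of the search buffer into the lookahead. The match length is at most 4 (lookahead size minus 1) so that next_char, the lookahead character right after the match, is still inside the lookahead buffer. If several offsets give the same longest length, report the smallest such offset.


Try each offset into the search buffer:
  offset=1 (pos 7, char 'b'): match length 1
  offset=2 (pos 6, char 'b'): match length 1
  offset=3 (pos 5, char 'b'): match length 1
  offset=4 (pos 4, char 'f'): match length 0
  offset=5 (pos 3, char 'c'): match length 0
  offset=6 (pos 2, char 'f'): match length 0
  offset=7 (pos 1, char 'b'): match length 3
  offset=8 (pos 0, char 'c'): match length 0
Longest match has length 3 at offset 7.
next_char = character at position 8 + 3 = 11 -> 'c'

Best match: offset=7, length=3 (matching 'bfc' starting at position 1)
LZ77 triple: (7, 3, 'c')


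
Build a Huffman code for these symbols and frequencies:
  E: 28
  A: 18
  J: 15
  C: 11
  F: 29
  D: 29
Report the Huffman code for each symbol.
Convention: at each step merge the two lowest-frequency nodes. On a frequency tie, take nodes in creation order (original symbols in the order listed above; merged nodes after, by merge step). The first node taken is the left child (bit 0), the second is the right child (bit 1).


Huffman tree construction:
Step 1: Merge C(11) + J(15) = 26
Step 2: Merge A(18) + (C+J)(26) = 44
Step 3: Merge E(28) + F(29) = 57
Step 4: Merge D(29) + (A+(C+J))(44) = 73
Step 5: Merge (E+F)(57) + (D+(A+(C+J)))(73) = 130
Read each symbol's code off the tree from the root (left child = 0, right child = 1).

Codes:
  E: 00 (length 2)
  A: 110 (length 3)
  J: 1111 (length 4)
  C: 1110 (length 4)
  F: 01 (length 2)
  D: 10 (length 2)
Average code length: 330/130 = 2.5385 bits/symbol


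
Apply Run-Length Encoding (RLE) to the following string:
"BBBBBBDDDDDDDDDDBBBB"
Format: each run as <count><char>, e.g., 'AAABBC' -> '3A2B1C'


Scanning runs left to right:
  i=0: run of 'B' x 6 -> '6B'
  i=6: run of 'D' x 10 -> '10D'
  i=16: run of 'B' x 4 -> '4B'

RLE = 6B10D4B


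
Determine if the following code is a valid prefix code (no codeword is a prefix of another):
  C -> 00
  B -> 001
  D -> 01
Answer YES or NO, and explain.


Checking each pair (does one codeword prefix another?):
  C='00' vs B='001': prefix -- VIOLATION

NO -- this is NOT a valid prefix code. C (00) is a prefix of B (001).


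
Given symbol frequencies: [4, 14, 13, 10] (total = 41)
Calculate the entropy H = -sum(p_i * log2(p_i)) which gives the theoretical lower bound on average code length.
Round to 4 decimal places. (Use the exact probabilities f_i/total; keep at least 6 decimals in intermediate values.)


Per-symbol terms -p_i * log2(p_i) with p_i = f_i/41:
  p = 4/41 = 0.097561: log2(p) = -3.357552, -p*log2(p) = 0.327566
  p = 14/41 = 0.341463: log2(p) = -1.550197, -p*log2(p) = 0.529336
  p = 13/41 = 0.317073: log2(p) = -1.657112, -p*log2(p) = 0.525426
  p = 10/41 = 0.243902: log2(p) = -2.035624, -p*log2(p) = 0.496494
H = 0.327566 + 0.529336 + 0.525426 + 0.496494 = 1.878822

H = 1.8788 bits/symbol


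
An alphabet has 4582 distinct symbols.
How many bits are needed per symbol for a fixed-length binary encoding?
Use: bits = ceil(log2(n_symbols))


log2(4582) = 12.1618
Bracket: 2^12 = 4096 < 4582 <= 2^13 = 8192
So ceil(log2(4582)) = 13

bits = ceil(log2(4582)) = ceil(12.1618) = 13 bits


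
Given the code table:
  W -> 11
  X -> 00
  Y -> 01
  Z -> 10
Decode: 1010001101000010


Decoding:
10 -> Z
10 -> Z
00 -> X
11 -> W
01 -> Y
00 -> X
00 -> X
10 -> Z


Result: ZZXWYXXZ


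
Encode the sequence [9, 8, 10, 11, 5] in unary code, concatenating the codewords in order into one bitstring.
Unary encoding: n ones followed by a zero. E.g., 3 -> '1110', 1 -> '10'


Encode each number as n ones followed by a terminating 0:
  9 -> 1111111110 (10 bits)
  8 -> 111111110 (9 bits)
  10 -> 11111111110 (11 bits)
  11 -> 111111111110 (12 bits)
  5 -> 111110 (6 bits)
Total length = 10 + 9 + 11 + 12 + 6 = 48 bits.

Unary([9, 8, 10, 11, 5]) = 111111111011111111011111111110111111111110111110 (48 bits)


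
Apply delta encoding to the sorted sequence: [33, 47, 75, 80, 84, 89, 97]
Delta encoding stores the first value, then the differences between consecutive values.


First value: 33
Deltas:
  47 - 33 = 14
  75 - 47 = 28
  80 - 75 = 5
  84 - 80 = 4
  89 - 84 = 5
  97 - 89 = 8


Delta encoded: [33, 14, 28, 5, 4, 5, 8]


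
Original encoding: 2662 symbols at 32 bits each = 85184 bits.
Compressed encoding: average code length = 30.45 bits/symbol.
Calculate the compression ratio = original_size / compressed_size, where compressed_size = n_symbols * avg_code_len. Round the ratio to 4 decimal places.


original_size = n_symbols * orig_bits = 2662 * 32 = 85184 bits
compressed_size = n_symbols * avg_code_len = 2662 * 30.45 = 81057.9 bits
ratio = original_size / compressed_size = 85184 / 81057.9 = 1.0509

Compression ratio = 1.0509


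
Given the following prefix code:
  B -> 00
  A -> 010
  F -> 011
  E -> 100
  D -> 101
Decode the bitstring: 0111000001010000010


Decoding step by step:
Bits 011 -> F
Bits 100 -> E
Bits 00 -> B
Bits 010 -> A
Bits 100 -> E
Bits 00 -> B
Bits 010 -> A


Decoded message: FEBAEBA


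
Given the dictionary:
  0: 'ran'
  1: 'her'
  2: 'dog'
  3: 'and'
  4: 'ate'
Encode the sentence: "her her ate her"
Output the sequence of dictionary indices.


Look up each word in the dictionary:
  'her' -> 1
  'her' -> 1
  'ate' -> 4
  'her' -> 1

Encoded: [1, 1, 4, 1]


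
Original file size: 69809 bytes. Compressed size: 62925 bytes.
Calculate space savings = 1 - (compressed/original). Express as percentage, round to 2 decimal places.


ratio = compressed/original = 62925/69809 = 0.901388
savings = 1 - ratio = 1 - 0.901388 = 0.098612
as a percentage: 0.098612 * 100 = 9.86%

Space savings = 1 - 62925/69809 = 9.86%


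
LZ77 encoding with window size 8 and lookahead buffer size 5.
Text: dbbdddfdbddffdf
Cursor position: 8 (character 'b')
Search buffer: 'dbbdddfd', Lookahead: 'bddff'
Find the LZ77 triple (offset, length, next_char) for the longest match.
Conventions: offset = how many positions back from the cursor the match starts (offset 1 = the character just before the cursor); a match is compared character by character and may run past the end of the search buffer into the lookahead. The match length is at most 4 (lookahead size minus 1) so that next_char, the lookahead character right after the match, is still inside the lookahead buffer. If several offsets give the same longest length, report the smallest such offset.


Try each offset into the search buffer:
  offset=1 (pos 7, char 'd'): match length 0
  offset=2 (pos 6, char 'f'): match length 0
  offset=3 (pos 5, char 'd'): match length 0
  offset=4 (pos 4, char 'd'): match length 0
  offset=5 (pos 3, char 'd'): match length 0
  offset=6 (pos 2, char 'b'): match length 3
  offset=7 (pos 1, char 'b'): match length 1
  offset=8 (pos 0, char 'd'): match length 0
Longest match has length 3 at offset 6.
next_char = character at position 8 + 3 = 11 -> 'f'

Best match: offset=6, length=3 (matching 'bdd' starting at position 2)
LZ77 triple: (6, 3, 'f')


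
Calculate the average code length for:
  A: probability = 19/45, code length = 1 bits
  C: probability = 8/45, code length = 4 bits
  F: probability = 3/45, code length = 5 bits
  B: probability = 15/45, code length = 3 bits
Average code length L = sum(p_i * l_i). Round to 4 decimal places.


Weighted contributions p_i * l_i:
  A: (19/45) * 1 = 19/45
  C: (8/45) * 4 = 32/45
  F: (3/45) * 5 = 15/45
  B: (15/45) * 3 = 45/45
Sum = (19 + 32 + 15 + 45)/45 = 111/45

L = 111/45 = 2.4667 bits/symbol


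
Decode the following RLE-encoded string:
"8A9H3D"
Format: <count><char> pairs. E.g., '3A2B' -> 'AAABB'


Expanding each <count><char> pair:
  8A -> 'AAAAAAAA'
  9H -> 'HHHHHHHHH'
  3D -> 'DDD'

Decoded = AAAAAAAAHHHHHHHHHDDD


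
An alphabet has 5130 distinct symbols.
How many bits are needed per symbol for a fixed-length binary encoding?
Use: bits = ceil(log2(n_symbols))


log2(5130) = 12.3247
Bracket: 2^12 = 4096 < 5130 <= 2^13 = 8192
So ceil(log2(5130)) = 13

bits = ceil(log2(5130)) = ceil(12.3247) = 13 bits


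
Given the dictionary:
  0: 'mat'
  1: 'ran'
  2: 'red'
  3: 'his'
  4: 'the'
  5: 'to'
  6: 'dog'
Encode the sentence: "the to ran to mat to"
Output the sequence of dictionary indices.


Look up each word in the dictionary:
  'the' -> 4
  'to' -> 5
  'ran' -> 1
  'to' -> 5
  'mat' -> 0
  'to' -> 5

Encoded: [4, 5, 1, 5, 0, 5]


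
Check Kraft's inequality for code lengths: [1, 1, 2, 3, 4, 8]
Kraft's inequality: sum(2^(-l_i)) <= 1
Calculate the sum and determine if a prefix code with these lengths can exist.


Sum = 2^(-1) + 2^(-1) + 2^(-2) + 2^(-3) + 2^(-4) + 2^(-8)
    = 0.5 + 0.5 + 0.25 + 0.125 + 0.0625 + 0.00390625
    = 369/256 = 1.44140625
Since 1.44140625 > 1, Kraft's inequality is NOT satisfied.
A prefix code with these lengths CANNOT exist.

Kraft sum = 1.44140625. Not satisfied.


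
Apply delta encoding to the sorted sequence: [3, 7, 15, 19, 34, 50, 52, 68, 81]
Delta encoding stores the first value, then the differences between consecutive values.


First value: 3
Deltas:
  7 - 3 = 4
  15 - 7 = 8
  19 - 15 = 4
  34 - 19 = 15
  50 - 34 = 16
  52 - 50 = 2
  68 - 52 = 16
  81 - 68 = 13


Delta encoded: [3, 4, 8, 4, 15, 16, 2, 16, 13]


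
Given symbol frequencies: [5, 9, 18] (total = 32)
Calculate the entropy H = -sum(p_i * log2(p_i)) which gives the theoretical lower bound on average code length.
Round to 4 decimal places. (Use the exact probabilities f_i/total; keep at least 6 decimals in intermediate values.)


Per-symbol terms -p_i * log2(p_i) with p_i = f_i/32:
  p = 5/32 = 0.156250: log2(p) = -2.678072, -p*log2(p) = 0.418449
  p = 9/32 = 0.281250: log2(p) = -1.830075, -p*log2(p) = 0.514709
  p = 18/32 = 0.562500: log2(p) = -0.830075, -p*log2(p) = 0.466917
H = 0.418449 + 0.514709 + 0.466917 = 1.400075

H = 1.4001 bits/symbol


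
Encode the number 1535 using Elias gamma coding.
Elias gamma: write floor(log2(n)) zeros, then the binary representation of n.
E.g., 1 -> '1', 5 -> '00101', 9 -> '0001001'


num_bits = floor(log2(1535)) + 1 = 11
leading_zeros = num_bits - 1 = 10
binary(1535) = 10111111111

Elias gamma(1535) = '0000000000' + '10111111111' = 000000000010111111111 (21 bits)


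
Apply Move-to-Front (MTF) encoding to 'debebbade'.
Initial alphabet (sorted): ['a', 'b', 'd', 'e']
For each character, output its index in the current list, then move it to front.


MTF encoding:
'd': index 2 in ['a', 'b', 'd', 'e'] -> ['d', 'a', 'b', 'e']
'e': index 3 in ['d', 'a', 'b', 'e'] -> ['e', 'd', 'a', 'b']
'b': index 3 in ['e', 'd', 'a', 'b'] -> ['b', 'e', 'd', 'a']
'e': index 1 in ['b', 'e', 'd', 'a'] -> ['e', 'b', 'd', 'a']
'b': index 1 in ['e', 'b', 'd', 'a'] -> ['b', 'e', 'd', 'a']
'b': index 0 in ['b', 'e', 'd', 'a'] -> ['b', 'e', 'd', 'a']
'a': index 3 in ['b', 'e', 'd', 'a'] -> ['a', 'b', 'e', 'd']
'd': index 3 in ['a', 'b', 'e', 'd'] -> ['d', 'a', 'b', 'e']
'e': index 3 in ['d', 'a', 'b', 'e'] -> ['e', 'd', 'a', 'b']


Output: [2, 3, 3, 1, 1, 0, 3, 3, 3]


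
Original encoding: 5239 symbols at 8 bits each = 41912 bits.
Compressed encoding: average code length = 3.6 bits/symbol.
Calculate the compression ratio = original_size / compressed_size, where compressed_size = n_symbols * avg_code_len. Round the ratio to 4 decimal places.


original_size = n_symbols * orig_bits = 5239 * 8 = 41912 bits
compressed_size = n_symbols * avg_code_len = 5239 * 3.6 = 18860.4 bits
ratio = original_size / compressed_size = 41912 / 18860.4 = 2.2222

Compression ratio = 2.2222


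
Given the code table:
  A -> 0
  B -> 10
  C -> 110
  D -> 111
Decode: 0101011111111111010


Decoding:
0 -> A
10 -> B
10 -> B
111 -> D
111 -> D
111 -> D
110 -> C
10 -> B


Result: ABBDDDCB


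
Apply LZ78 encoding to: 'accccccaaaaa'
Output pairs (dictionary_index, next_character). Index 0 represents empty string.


LZ78 encoding steps:
Dictionary: {0: ''}
Step 1: w='' (idx 0), next='a' -> output (0, 'a'), add 'a' as idx 1
Step 2: w='' (idx 0), next='c' -> output (0, 'c'), add 'c' as idx 2
Step 3: w='c' (idx 2), next='c' -> output (2, 'c'), add 'cc' as idx 3
Step 4: w='cc' (idx 3), next='c' -> output (3, 'c'), add 'ccc' as idx 4
Step 5: w='a' (idx 1), next='a' -> output (1, 'a'), add 'aa' as idx 5
Step 6: w='aa' (idx 5), next='a' -> output (5, 'a'), add 'aaa' as idx 6


Encoded: [(0, 'a'), (0, 'c'), (2, 'c'), (3, 'c'), (1, 'a'), (5, 'a')]


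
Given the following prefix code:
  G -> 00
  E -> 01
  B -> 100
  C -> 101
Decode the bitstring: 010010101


Decoding step by step:
Bits 01 -> E
Bits 00 -> G
Bits 101 -> C
Bits 01 -> E


Decoded message: EGCE


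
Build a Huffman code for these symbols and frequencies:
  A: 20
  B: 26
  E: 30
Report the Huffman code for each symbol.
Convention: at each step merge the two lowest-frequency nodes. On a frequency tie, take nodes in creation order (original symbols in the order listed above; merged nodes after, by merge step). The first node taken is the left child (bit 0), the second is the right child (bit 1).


Huffman tree construction:
Step 1: Merge A(20) + B(26) = 46
Step 2: Merge E(30) + (A+B)(46) = 76
Read each symbol's code off the tree from the root (left child = 0, right child = 1).

Codes:
  A: 10 (length 2)
  B: 11 (length 2)
  E: 0 (length 1)
Average code length: 122/76 = 1.6053 bits/symbol


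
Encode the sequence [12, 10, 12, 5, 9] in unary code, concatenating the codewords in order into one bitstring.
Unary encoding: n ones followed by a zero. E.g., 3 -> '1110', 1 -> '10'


Encode each number as n ones followed by a terminating 0:
  12 -> 1111111111110 (13 bits)
  10 -> 11111111110 (11 bits)
  12 -> 1111111111110 (13 bits)
  5 -> 111110 (6 bits)
  9 -> 1111111110 (10 bits)
Total length = 13 + 11 + 13 + 6 + 10 = 53 bits.

Unary([12, 10, 12, 5, 9]) = 11111111111101111111111011111111111101111101111111110 (53 bits)


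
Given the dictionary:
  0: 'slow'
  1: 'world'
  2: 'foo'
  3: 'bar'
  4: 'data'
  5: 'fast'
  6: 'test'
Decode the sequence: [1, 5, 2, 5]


Look up each index in the dictionary:
  1 -> 'world'
  5 -> 'fast'
  2 -> 'foo'
  5 -> 'fast'

Decoded: "world fast foo fast"


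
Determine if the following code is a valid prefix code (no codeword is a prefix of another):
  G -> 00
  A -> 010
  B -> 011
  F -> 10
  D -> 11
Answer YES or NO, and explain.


Checking each pair (does one codeword prefix another?):
  G='00' vs A='010': no prefix
  G='00' vs B='011': no prefix
  G='00' vs F='10': no prefix
  G='00' vs D='11': no prefix
  A='010' vs G='00': no prefix
  A='010' vs B='011': no prefix
  A='010' vs F='10': no prefix
  A='010' vs D='11': no prefix
  B='011' vs G='00': no prefix
  B='011' vs A='010': no prefix
  B='011' vs F='10': no prefix
  B='011' vs D='11': no prefix
  F='10' vs G='00': no prefix
  F='10' vs A='010': no prefix
  F='10' vs B='011': no prefix
  F='10' vs D='11': no prefix
  D='11' vs G='00': no prefix
  D='11' vs A='010': no prefix
  D='11' vs B='011': no prefix
  D='11' vs F='10': no prefix
No violation found over all pairs.

YES -- this is a valid prefix code. No codeword is a prefix of any other codeword.


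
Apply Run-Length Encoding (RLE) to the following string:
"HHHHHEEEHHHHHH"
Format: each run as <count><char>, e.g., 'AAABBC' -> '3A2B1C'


Scanning runs left to right:
  i=0: run of 'H' x 5 -> '5H'
  i=5: run of 'E' x 3 -> '3E'
  i=8: run of 'H' x 6 -> '6H'

RLE = 5H3E6H


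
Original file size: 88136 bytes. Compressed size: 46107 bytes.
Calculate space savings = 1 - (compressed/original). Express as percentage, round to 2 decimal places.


ratio = compressed/original = 46107/88136 = 0.523135
savings = 1 - ratio = 1 - 0.523135 = 0.476865
as a percentage: 0.476865 * 100 = 47.69%

Space savings = 1 - 46107/88136 = 47.69%


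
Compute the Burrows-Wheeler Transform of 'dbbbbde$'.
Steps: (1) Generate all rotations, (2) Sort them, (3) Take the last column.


Rotations (sorted):
  0: $dbbbbde -> last char: e
  1: bbbbde$d -> last char: d
  2: bbbde$db -> last char: b
  3: bbde$dbb -> last char: b
  4: bde$dbbb -> last char: b
  5: dbbbbde$ -> last char: $
  6: de$dbbbb -> last char: b
  7: e$dbbbbd -> last char: d


BWT = edbbb$bd


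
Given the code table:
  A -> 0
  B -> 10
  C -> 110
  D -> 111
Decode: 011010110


Decoding:
0 -> A
110 -> C
10 -> B
110 -> C


Result: ACBC


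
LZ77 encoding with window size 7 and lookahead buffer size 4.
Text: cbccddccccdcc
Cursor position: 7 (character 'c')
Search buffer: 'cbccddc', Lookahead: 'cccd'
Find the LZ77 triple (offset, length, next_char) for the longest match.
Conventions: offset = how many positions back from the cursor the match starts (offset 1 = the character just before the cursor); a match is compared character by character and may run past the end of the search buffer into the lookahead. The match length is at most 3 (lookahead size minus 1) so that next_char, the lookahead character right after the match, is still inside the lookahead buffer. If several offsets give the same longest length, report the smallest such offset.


Try each offset into the search buffer:
  offset=1 (pos 6, char 'c'): match length 3
  offset=2 (pos 5, char 'd'): match length 0
  offset=3 (pos 4, char 'd'): match length 0
  offset=4 (pos 3, char 'c'): match length 1
  offset=5 (pos 2, char 'c'): match length 2
  offset=6 (pos 1, char 'b'): match length 0
  offset=7 (pos 0, char 'c'): match length 1
Longest match has length 3 at offset 1.
next_char = character at position 7 + 3 = 10 -> 'd'

Best match: offset=1, length=3 (matching 'ccc' starting at position 6)
LZ77 triple: (1, 3, 'd')


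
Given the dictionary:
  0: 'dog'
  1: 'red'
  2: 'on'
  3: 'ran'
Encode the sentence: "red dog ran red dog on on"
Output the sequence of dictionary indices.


Look up each word in the dictionary:
  'red' -> 1
  'dog' -> 0
  'ran' -> 3
  'red' -> 1
  'dog' -> 0
  'on' -> 2
  'on' -> 2

Encoded: [1, 0, 3, 1, 0, 2, 2]


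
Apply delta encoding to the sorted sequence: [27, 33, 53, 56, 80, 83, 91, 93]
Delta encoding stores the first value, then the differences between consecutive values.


First value: 27
Deltas:
  33 - 27 = 6
  53 - 33 = 20
  56 - 53 = 3
  80 - 56 = 24
  83 - 80 = 3
  91 - 83 = 8
  93 - 91 = 2


Delta encoded: [27, 6, 20, 3, 24, 3, 8, 2]


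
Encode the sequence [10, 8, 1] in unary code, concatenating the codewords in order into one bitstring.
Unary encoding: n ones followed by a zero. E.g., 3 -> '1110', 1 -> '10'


Encode each number as n ones followed by a terminating 0:
  10 -> 11111111110 (11 bits)
  8 -> 111111110 (9 bits)
  1 -> 10 (2 bits)
Total length = 11 + 9 + 2 = 22 bits.

Unary([10, 8, 1]) = 1111111111011111111010 (22 bits)


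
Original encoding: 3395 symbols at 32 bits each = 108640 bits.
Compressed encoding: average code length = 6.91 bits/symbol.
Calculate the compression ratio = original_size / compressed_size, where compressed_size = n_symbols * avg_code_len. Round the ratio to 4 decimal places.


original_size = n_symbols * orig_bits = 3395 * 32 = 108640 bits
compressed_size = n_symbols * avg_code_len = 3395 * 6.91 = 23459.45 bits
ratio = original_size / compressed_size = 108640 / 23459.45 = 4.631

Compression ratio = 4.631


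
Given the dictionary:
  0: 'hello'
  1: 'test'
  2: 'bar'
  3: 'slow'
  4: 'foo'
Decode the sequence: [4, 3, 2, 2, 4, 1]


Look up each index in the dictionary:
  4 -> 'foo'
  3 -> 'slow'
  2 -> 'bar'
  2 -> 'bar'
  4 -> 'foo'
  1 -> 'test'

Decoded: "foo slow bar bar foo test"


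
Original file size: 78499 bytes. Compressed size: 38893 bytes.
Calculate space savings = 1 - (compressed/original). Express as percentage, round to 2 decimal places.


ratio = compressed/original = 38893/78499 = 0.495459
savings = 1 - ratio = 1 - 0.495459 = 0.504541
as a percentage: 0.504541 * 100 = 50.45%

Space savings = 1 - 38893/78499 = 50.45%


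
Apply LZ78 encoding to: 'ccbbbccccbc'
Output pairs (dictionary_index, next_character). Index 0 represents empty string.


LZ78 encoding steps:
Dictionary: {0: ''}
Step 1: w='' (idx 0), next='c' -> output (0, 'c'), add 'c' as idx 1
Step 2: w='c' (idx 1), next='b' -> output (1, 'b'), add 'cb' as idx 2
Step 3: w='' (idx 0), next='b' -> output (0, 'b'), add 'b' as idx 3
Step 4: w='b' (idx 3), next='c' -> output (3, 'c'), add 'bc' as idx 4
Step 5: w='c' (idx 1), next='c' -> output (1, 'c'), add 'cc' as idx 5
Step 6: w='cb' (idx 2), next='c' -> output (2, 'c'), add 'cbc' as idx 6


Encoded: [(0, 'c'), (1, 'b'), (0, 'b'), (3, 'c'), (1, 'c'), (2, 'c')]


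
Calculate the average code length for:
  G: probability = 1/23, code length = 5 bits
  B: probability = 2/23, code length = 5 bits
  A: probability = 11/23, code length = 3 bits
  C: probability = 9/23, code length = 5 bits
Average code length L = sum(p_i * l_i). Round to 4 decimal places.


Weighted contributions p_i * l_i:
  G: (1/23) * 5 = 5/23
  B: (2/23) * 5 = 10/23
  A: (11/23) * 3 = 33/23
  C: (9/23) * 5 = 45/23
Sum = (5 + 10 + 33 + 45)/23 = 93/23

L = 93/23 = 4.0435 bits/symbol


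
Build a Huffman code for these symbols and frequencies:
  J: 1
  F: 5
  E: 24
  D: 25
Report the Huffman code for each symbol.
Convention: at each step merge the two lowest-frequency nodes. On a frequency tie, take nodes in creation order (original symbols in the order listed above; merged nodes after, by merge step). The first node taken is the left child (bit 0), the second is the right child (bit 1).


Huffman tree construction:
Step 1: Merge J(1) + F(5) = 6
Step 2: Merge (J+F)(6) + E(24) = 30
Step 3: Merge D(25) + ((J+F)+E)(30) = 55
Read each symbol's code off the tree from the root (left child = 0, right child = 1).

Codes:
  J: 100 (length 3)
  F: 101 (length 3)
  E: 11 (length 2)
  D: 0 (length 1)
Average code length: 91/55 = 1.6545 bits/symbol


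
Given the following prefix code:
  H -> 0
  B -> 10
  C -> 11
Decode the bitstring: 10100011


Decoding step by step:
Bits 10 -> B
Bits 10 -> B
Bits 0 -> H
Bits 0 -> H
Bits 11 -> C


Decoded message: BBHHC


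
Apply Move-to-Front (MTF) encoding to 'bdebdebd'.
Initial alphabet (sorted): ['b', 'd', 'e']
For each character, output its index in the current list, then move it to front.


MTF encoding:
'b': index 0 in ['b', 'd', 'e'] -> ['b', 'd', 'e']
'd': index 1 in ['b', 'd', 'e'] -> ['d', 'b', 'e']
'e': index 2 in ['d', 'b', 'e'] -> ['e', 'd', 'b']
'b': index 2 in ['e', 'd', 'b'] -> ['b', 'e', 'd']
'd': index 2 in ['b', 'e', 'd'] -> ['d', 'b', 'e']
'e': index 2 in ['d', 'b', 'e'] -> ['e', 'd', 'b']
'b': index 2 in ['e', 'd', 'b'] -> ['b', 'e', 'd']
'd': index 2 in ['b', 'e', 'd'] -> ['d', 'b', 'e']


Output: [0, 1, 2, 2, 2, 2, 2, 2]


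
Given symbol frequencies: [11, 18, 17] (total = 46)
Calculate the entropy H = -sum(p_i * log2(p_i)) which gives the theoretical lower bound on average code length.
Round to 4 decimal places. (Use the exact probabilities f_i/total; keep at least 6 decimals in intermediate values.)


Per-symbol terms -p_i * log2(p_i) with p_i = f_i/46:
  p = 11/46 = 0.239130: log2(p) = -2.064130, -p*log2(p) = 0.493596
  p = 18/46 = 0.391304: log2(p) = -1.353637, -p*log2(p) = 0.529684
  p = 17/46 = 0.369565: log2(p) = -1.436099, -p*log2(p) = 0.530732
H = 0.493596 + 0.529684 + 0.530732 = 1.554012

H = 1.554 bits/symbol


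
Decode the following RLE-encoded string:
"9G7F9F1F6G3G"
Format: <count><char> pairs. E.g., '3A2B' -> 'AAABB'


Expanding each <count><char> pair:
  9G -> 'GGGGGGGGG'
  7F -> 'FFFFFFF'
  9F -> 'FFFFFFFFF'
  1F -> 'F'
  6G -> 'GGGGGG'
  3G -> 'GGG'

Decoded = GGGGGGGGGFFFFFFFFFFFFFFFFFGGGGGGGGG


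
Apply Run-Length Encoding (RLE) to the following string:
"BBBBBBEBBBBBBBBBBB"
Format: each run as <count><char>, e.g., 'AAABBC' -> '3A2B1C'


Scanning runs left to right:
  i=0: run of 'B' x 6 -> '6B'
  i=6: run of 'E' x 1 -> '1E'
  i=7: run of 'B' x 11 -> '11B'

RLE = 6B1E11B


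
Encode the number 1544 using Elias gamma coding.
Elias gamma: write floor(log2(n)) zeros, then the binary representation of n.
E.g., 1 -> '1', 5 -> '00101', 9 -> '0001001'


num_bits = floor(log2(1544)) + 1 = 11
leading_zeros = num_bits - 1 = 10
binary(1544) = 11000001000

Elias gamma(1544) = '0000000000' + '11000001000' = 000000000011000001000 (21 bits)


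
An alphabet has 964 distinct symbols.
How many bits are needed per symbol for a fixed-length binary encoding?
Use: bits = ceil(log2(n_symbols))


log2(964) = 9.9129
Bracket: 2^9 = 512 < 964 <= 2^10 = 1024
So ceil(log2(964)) = 10

bits = ceil(log2(964)) = ceil(9.9129) = 10 bits


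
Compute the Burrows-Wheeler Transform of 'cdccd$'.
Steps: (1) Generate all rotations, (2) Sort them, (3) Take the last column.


Rotations (sorted):
  0: $cdccd -> last char: d
  1: ccd$cd -> last char: d
  2: cd$cdc -> last char: c
  3: cdccd$ -> last char: $
  4: d$cdcc -> last char: c
  5: dccd$c -> last char: c


BWT = ddc$cc


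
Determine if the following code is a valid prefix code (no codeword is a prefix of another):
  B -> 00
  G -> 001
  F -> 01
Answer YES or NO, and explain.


Checking each pair (does one codeword prefix another?):
  B='00' vs G='001': prefix -- VIOLATION

NO -- this is NOT a valid prefix code. B (00) is a prefix of G (001).


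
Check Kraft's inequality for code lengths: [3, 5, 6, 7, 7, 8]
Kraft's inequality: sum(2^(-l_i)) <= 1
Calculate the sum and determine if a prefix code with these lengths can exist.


Sum = 2^(-3) + 2^(-5) + 2^(-6) + 2^(-7) + 2^(-7) + 2^(-8)
    = 0.125 + 0.03125 + 0.015625 + 0.0078125 + 0.0078125 + 0.00390625
    = 49/256 = 0.19140625
Since 0.19140625 <= 1, Kraft's inequality IS satisfied.
A prefix code with these lengths CAN exist.

Kraft sum = 0.19140625. Satisfied.


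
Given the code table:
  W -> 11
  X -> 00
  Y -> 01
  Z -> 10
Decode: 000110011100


Decoding:
00 -> X
01 -> Y
10 -> Z
01 -> Y
11 -> W
00 -> X


Result: XYZYWX


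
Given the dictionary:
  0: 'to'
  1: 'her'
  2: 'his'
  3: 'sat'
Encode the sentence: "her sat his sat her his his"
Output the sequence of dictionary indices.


Look up each word in the dictionary:
  'her' -> 1
  'sat' -> 3
  'his' -> 2
  'sat' -> 3
  'her' -> 1
  'his' -> 2
  'his' -> 2

Encoded: [1, 3, 2, 3, 1, 2, 2]


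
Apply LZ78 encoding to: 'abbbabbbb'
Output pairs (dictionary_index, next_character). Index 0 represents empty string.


LZ78 encoding steps:
Dictionary: {0: ''}
Step 1: w='' (idx 0), next='a' -> output (0, 'a'), add 'a' as idx 1
Step 2: w='' (idx 0), next='b' -> output (0, 'b'), add 'b' as idx 2
Step 3: w='b' (idx 2), next='b' -> output (2, 'b'), add 'bb' as idx 3
Step 4: w='a' (idx 1), next='b' -> output (1, 'b'), add 'ab' as idx 4
Step 5: w='bb' (idx 3), next='b' -> output (3, 'b'), add 'bbb' as idx 5


Encoded: [(0, 'a'), (0, 'b'), (2, 'b'), (1, 'b'), (3, 'b')]


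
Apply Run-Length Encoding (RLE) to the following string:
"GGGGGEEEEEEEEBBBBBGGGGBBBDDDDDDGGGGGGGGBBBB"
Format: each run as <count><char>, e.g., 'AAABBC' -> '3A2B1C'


Scanning runs left to right:
  i=0: run of 'G' x 5 -> '5G'
  i=5: run of 'E' x 8 -> '8E'
  i=13: run of 'B' x 5 -> '5B'
  i=18: run of 'G' x 4 -> '4G'
  i=22: run of 'B' x 3 -> '3B'
  i=25: run of 'D' x 6 -> '6D'
  i=31: run of 'G' x 8 -> '8G'
  i=39: run of 'B' x 4 -> '4B'

RLE = 5G8E5B4G3B6D8G4B


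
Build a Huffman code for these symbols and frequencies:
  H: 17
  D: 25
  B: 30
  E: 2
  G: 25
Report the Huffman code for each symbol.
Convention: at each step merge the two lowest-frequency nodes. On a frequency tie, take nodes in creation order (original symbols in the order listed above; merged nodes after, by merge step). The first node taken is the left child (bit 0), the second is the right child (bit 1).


Huffman tree construction:
Step 1: Merge E(2) + H(17) = 19
Step 2: Merge (E+H)(19) + D(25) = 44
Step 3: Merge G(25) + B(30) = 55
Step 4: Merge ((E+H)+D)(44) + (G+B)(55) = 99
Read each symbol's code off the tree from the root (left child = 0, right child = 1).

Codes:
  H: 001 (length 3)
  D: 01 (length 2)
  B: 11 (length 2)
  E: 000 (length 3)
  G: 10 (length 2)
Average code length: 217/99 = 2.1919 bits/symbol


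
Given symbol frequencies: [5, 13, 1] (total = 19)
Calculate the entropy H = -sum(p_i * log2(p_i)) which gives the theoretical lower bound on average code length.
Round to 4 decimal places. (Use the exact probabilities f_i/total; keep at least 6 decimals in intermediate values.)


Per-symbol terms -p_i * log2(p_i) with p_i = f_i/19:
  p = 5/19 = 0.263158: log2(p) = -1.925999, -p*log2(p) = 0.506842
  p = 13/19 = 0.684211: log2(p) = -0.547488, -p*log2(p) = 0.374597
  p = 1/19 = 0.052632: log2(p) = -4.247928, -p*log2(p) = 0.223575
H = 0.506842 + 0.374597 + 0.223575 = 1.105014

H = 1.105 bits/symbol


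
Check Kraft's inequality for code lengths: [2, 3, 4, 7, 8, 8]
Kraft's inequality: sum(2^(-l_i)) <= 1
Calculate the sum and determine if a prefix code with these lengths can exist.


Sum = 2^(-2) + 2^(-3) + 2^(-4) + 2^(-7) + 2^(-8) + 2^(-8)
    = 0.25 + 0.125 + 0.0625 + 0.0078125 + 0.00390625 + 0.00390625
    = 116/256 = 0.453125
Since 0.453125 <= 1, Kraft's inequality IS satisfied.
A prefix code with these lengths CAN exist.

Kraft sum = 0.453125. Satisfied.


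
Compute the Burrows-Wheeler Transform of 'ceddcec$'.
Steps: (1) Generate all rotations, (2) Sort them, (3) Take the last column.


Rotations (sorted):
  0: $ceddcec -> last char: c
  1: c$ceddce -> last char: e
  2: cec$cedd -> last char: d
  3: ceddcec$ -> last char: $
  4: dcec$ced -> last char: d
  5: ddcec$ce -> last char: e
  6: ec$ceddc -> last char: c
  7: eddcec$c -> last char: c


BWT = ced$decc


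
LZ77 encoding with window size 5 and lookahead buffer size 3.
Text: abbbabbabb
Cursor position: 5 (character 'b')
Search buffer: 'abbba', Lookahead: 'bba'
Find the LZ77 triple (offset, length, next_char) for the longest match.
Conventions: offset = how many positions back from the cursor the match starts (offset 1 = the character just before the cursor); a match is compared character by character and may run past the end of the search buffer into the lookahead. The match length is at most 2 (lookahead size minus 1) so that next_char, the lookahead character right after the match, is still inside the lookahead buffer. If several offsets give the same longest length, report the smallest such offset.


Try each offset into the search buffer:
  offset=1 (pos 4, char 'a'): match length 0
  offset=2 (pos 3, char 'b'): match length 1
  offset=3 (pos 2, char 'b'): match length 2
  offset=4 (pos 1, char 'b'): match length 2
  offset=5 (pos 0, char 'a'): match length 0
Longest match has length 2, found at offsets 3, 4; take the smallest, offset 3.
next_char = character at position 5 + 2 = 7 -> 'a'

Best match: offset=3, length=2 (matching 'bb' starting at position 2)
LZ77 triple: (3, 2, 'a')


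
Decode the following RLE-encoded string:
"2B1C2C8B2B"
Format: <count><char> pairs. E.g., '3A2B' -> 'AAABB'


Expanding each <count><char> pair:
  2B -> 'BB'
  1C -> 'C'
  2C -> 'CC'
  8B -> 'BBBBBBBB'
  2B -> 'BB'

Decoded = BBCCCBBBBBBBBBB


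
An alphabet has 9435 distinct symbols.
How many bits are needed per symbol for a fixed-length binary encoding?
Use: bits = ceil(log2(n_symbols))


log2(9435) = 13.2038
Bracket: 2^13 = 8192 < 9435 <= 2^14 = 16384
So ceil(log2(9435)) = 14

bits = ceil(log2(9435)) = ceil(13.2038) = 14 bits


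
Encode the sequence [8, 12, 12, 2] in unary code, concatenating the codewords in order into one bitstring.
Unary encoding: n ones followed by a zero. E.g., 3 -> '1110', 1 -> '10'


Encode each number as n ones followed by a terminating 0:
  8 -> 111111110 (9 bits)
  12 -> 1111111111110 (13 bits)
  12 -> 1111111111110 (13 bits)
  2 -> 110 (3 bits)
Total length = 9 + 13 + 13 + 3 = 38 bits.

Unary([8, 12, 12, 2]) = 11111111011111111111101111111111110110 (38 bits)


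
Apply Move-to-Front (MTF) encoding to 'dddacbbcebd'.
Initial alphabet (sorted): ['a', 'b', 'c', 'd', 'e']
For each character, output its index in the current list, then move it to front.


MTF encoding:
'd': index 3 in ['a', 'b', 'c', 'd', 'e'] -> ['d', 'a', 'b', 'c', 'e']
'd': index 0 in ['d', 'a', 'b', 'c', 'e'] -> ['d', 'a', 'b', 'c', 'e']
'd': index 0 in ['d', 'a', 'b', 'c', 'e'] -> ['d', 'a', 'b', 'c', 'e']
'a': index 1 in ['d', 'a', 'b', 'c', 'e'] -> ['a', 'd', 'b', 'c', 'e']
'c': index 3 in ['a', 'd', 'b', 'c', 'e'] -> ['c', 'a', 'd', 'b', 'e']
'b': index 3 in ['c', 'a', 'd', 'b', 'e'] -> ['b', 'c', 'a', 'd', 'e']
'b': index 0 in ['b', 'c', 'a', 'd', 'e'] -> ['b', 'c', 'a', 'd', 'e']
'c': index 1 in ['b', 'c', 'a', 'd', 'e'] -> ['c', 'b', 'a', 'd', 'e']
'e': index 4 in ['c', 'b', 'a', 'd', 'e'] -> ['e', 'c', 'b', 'a', 'd']
'b': index 2 in ['e', 'c', 'b', 'a', 'd'] -> ['b', 'e', 'c', 'a', 'd']
'd': index 4 in ['b', 'e', 'c', 'a', 'd'] -> ['d', 'b', 'e', 'c', 'a']


Output: [3, 0, 0, 1, 3, 3, 0, 1, 4, 2, 4]


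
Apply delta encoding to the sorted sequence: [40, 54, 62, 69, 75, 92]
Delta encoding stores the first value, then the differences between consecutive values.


First value: 40
Deltas:
  54 - 40 = 14
  62 - 54 = 8
  69 - 62 = 7
  75 - 69 = 6
  92 - 75 = 17


Delta encoded: [40, 14, 8, 7, 6, 17]


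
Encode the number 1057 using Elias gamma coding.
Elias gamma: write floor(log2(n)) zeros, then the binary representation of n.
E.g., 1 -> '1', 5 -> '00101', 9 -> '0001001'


num_bits = floor(log2(1057)) + 1 = 11
leading_zeros = num_bits - 1 = 10
binary(1057) = 10000100001

Elias gamma(1057) = '0000000000' + '10000100001' = 000000000010000100001 (21 bits)


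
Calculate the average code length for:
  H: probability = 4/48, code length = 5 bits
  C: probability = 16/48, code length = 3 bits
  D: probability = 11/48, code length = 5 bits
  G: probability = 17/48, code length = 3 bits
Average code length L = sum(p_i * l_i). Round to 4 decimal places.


Weighted contributions p_i * l_i:
  H: (4/48) * 5 = 20/48
  C: (16/48) * 3 = 48/48
  D: (11/48) * 5 = 55/48
  G: (17/48) * 3 = 51/48
Sum = (20 + 48 + 55 + 51)/48 = 174/48

L = 174/48 = 3.6250 bits/symbol


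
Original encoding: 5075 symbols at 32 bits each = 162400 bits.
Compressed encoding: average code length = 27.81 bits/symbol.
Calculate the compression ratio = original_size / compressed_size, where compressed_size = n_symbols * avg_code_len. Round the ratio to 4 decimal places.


original_size = n_symbols * orig_bits = 5075 * 32 = 162400 bits
compressed_size = n_symbols * avg_code_len = 5075 * 27.81 = 141135.75 bits
ratio = original_size / compressed_size = 162400 / 141135.75 = 1.1507

Compression ratio = 1.1507


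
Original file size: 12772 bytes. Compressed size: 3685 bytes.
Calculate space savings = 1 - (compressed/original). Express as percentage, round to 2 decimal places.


ratio = compressed/original = 3685/12772 = 0.288522
savings = 1 - ratio = 1 - 0.288522 = 0.711478
as a percentage: 0.711478 * 100 = 71.15%

Space savings = 1 - 3685/12772 = 71.15%


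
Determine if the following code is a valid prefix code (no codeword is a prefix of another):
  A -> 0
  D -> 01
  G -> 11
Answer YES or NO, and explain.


Checking each pair (does one codeword prefix another?):
  A='0' vs D='01': prefix -- VIOLATION

NO -- this is NOT a valid prefix code. A (0) is a prefix of D (01).


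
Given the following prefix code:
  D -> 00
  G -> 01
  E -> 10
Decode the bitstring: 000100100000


Decoding step by step:
Bits 00 -> D
Bits 01 -> G
Bits 00 -> D
Bits 10 -> E
Bits 00 -> D
Bits 00 -> D


Decoded message: DGDEDD


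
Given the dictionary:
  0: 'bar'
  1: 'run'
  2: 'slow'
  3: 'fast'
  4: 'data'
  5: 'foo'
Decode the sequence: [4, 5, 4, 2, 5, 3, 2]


Look up each index in the dictionary:
  4 -> 'data'
  5 -> 'foo'
  4 -> 'data'
  2 -> 'slow'
  5 -> 'foo'
  3 -> 'fast'
  2 -> 'slow'

Decoded: "data foo data slow foo fast slow"


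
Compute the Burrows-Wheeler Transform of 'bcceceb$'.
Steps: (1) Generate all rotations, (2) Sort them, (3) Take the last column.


Rotations (sorted):
  0: $bcceceb -> last char: b
  1: b$bccece -> last char: e
  2: bcceceb$ -> last char: $
  3: cceceb$b -> last char: b
  4: ceb$bcce -> last char: e
  5: ceceb$bc -> last char: c
  6: eb$bccec -> last char: c
  7: eceb$bcc -> last char: c


BWT = be$beccc


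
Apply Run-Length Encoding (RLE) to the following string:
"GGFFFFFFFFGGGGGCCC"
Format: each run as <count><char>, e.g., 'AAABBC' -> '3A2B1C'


Scanning runs left to right:
  i=0: run of 'G' x 2 -> '2G'
  i=2: run of 'F' x 8 -> '8F'
  i=10: run of 'G' x 5 -> '5G'
  i=15: run of 'C' x 3 -> '3C'

RLE = 2G8F5G3C


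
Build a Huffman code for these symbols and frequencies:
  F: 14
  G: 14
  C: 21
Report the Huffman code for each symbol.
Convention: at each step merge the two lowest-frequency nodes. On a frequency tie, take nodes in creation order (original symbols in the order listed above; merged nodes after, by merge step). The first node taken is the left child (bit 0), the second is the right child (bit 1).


Huffman tree construction:
Step 1: Merge F(14) + G(14) = 28
Step 2: Merge C(21) + (F+G)(28) = 49
Read each symbol's code off the tree from the root (left child = 0, right child = 1).

Codes:
  F: 10 (length 2)
  G: 11 (length 2)
  C: 0 (length 1)
Average code length: 77/49 = 1.5714 bits/symbol


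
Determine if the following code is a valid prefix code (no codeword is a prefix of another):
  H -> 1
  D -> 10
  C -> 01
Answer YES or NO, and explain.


Checking each pair (does one codeword prefix another?):
  H='1' vs D='10': prefix -- VIOLATION

NO -- this is NOT a valid prefix code. H (1) is a prefix of D (10).


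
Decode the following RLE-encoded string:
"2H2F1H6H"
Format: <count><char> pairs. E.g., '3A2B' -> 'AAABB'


Expanding each <count><char> pair:
  2H -> 'HH'
  2F -> 'FF'
  1H -> 'H'
  6H -> 'HHHHHH'

Decoded = HHFFHHHHHHH
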